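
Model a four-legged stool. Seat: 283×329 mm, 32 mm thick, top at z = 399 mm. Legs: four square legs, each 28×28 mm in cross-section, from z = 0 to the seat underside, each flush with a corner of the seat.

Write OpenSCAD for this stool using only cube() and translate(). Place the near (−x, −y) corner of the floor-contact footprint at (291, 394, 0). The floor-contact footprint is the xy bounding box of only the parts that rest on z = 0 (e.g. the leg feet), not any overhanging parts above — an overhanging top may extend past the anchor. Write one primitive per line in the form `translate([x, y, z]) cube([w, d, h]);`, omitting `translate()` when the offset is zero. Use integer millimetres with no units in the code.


translate([291, 394, 367]) cube([283, 329, 32]);
translate([291, 394, 0]) cube([28, 28, 367]);
translate([546, 394, 0]) cube([28, 28, 367]);
translate([291, 695, 0]) cube([28, 28, 367]);
translate([546, 695, 0]) cube([28, 28, 367]);


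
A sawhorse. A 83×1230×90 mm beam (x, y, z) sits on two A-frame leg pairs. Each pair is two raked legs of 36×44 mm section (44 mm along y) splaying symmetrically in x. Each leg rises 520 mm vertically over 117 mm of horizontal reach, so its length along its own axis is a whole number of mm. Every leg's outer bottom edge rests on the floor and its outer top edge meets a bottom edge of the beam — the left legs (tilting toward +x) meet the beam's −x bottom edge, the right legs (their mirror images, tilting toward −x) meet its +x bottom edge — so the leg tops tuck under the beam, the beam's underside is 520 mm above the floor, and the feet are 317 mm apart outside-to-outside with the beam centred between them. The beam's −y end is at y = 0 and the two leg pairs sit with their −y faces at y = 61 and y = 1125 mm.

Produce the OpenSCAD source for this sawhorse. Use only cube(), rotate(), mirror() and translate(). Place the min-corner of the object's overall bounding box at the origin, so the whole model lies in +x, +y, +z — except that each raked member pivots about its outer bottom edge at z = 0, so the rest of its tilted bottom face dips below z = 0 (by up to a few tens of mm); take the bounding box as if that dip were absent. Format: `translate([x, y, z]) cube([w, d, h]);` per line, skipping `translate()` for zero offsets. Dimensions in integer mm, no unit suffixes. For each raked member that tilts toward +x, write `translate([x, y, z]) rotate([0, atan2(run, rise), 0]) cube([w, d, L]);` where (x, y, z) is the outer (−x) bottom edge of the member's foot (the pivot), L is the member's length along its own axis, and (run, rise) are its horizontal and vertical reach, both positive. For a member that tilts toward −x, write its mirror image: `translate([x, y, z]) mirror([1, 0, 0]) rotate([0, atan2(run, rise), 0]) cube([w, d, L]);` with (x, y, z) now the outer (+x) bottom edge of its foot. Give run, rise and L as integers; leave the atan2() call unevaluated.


translate([117, 0, 520]) cube([83, 1230, 90]);
translate([0, 61, 0]) rotate([0, atan2(117, 520), 0]) cube([36, 44, 533]);
translate([317, 61, 0]) mirror([1, 0, 0]) rotate([0, atan2(117, 520), 0]) cube([36, 44, 533]);
translate([0, 1125, 0]) rotate([0, atan2(117, 520), 0]) cube([36, 44, 533]);
translate([317, 1125, 0]) mirror([1, 0, 0]) rotate([0, atan2(117, 520), 0]) cube([36, 44, 533]);


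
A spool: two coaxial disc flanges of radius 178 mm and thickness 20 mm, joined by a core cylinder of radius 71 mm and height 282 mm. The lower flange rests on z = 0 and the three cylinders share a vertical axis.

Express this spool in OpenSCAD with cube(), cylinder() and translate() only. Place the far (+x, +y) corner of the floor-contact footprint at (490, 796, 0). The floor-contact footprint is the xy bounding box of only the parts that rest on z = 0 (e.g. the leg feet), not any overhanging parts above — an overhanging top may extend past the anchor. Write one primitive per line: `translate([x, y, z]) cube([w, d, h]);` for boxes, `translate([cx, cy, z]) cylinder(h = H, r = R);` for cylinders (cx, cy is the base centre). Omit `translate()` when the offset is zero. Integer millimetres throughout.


translate([312, 618, 0]) cylinder(h = 20, r = 178);
translate([312, 618, 20]) cylinder(h = 282, r = 71);
translate([312, 618, 302]) cylinder(h = 20, r = 178);


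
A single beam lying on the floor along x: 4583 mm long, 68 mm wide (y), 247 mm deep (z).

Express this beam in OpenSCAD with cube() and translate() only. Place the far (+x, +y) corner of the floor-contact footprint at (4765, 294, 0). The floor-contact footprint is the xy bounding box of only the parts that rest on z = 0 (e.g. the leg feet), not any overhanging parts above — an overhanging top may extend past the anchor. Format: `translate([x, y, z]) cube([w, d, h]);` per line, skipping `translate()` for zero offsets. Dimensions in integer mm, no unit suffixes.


translate([182, 226, 0]) cube([4583, 68, 247]);


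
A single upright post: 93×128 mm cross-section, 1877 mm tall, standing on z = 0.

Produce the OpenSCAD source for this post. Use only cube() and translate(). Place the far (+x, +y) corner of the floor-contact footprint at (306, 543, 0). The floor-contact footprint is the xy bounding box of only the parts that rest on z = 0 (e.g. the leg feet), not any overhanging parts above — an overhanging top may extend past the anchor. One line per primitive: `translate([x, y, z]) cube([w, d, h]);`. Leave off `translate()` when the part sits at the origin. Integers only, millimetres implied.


translate([213, 415, 0]) cube([93, 128, 1877]);


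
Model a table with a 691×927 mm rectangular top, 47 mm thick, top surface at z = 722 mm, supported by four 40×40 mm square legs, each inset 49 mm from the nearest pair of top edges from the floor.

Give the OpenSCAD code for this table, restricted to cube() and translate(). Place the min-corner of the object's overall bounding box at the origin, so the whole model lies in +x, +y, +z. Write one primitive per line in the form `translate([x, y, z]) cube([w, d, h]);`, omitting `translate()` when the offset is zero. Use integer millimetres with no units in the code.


translate([0, 0, 675]) cube([691, 927, 47]);
translate([49, 49, 0]) cube([40, 40, 675]);
translate([602, 49, 0]) cube([40, 40, 675]);
translate([49, 838, 0]) cube([40, 40, 675]);
translate([602, 838, 0]) cube([40, 40, 675]);


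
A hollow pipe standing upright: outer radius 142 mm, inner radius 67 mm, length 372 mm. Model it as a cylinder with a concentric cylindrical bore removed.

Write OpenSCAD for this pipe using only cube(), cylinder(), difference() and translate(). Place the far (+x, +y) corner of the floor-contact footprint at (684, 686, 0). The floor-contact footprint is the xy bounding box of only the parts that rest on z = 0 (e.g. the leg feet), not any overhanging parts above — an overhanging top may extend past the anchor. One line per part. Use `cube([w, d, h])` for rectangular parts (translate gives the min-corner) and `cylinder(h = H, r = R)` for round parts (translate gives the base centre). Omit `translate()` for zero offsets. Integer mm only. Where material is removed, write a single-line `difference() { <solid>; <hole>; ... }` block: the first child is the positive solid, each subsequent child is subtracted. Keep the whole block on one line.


difference() { translate([542, 544, 0]) cylinder(h = 372, r = 142); translate([542, 544, 0]) cylinder(h = 372, r = 67); }


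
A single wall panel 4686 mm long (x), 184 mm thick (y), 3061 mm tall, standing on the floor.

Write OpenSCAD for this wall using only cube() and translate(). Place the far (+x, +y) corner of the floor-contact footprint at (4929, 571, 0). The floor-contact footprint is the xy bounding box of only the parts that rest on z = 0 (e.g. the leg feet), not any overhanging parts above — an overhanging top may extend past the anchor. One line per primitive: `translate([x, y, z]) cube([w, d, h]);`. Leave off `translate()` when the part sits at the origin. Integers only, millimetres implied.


translate([243, 387, 0]) cube([4686, 184, 3061]);


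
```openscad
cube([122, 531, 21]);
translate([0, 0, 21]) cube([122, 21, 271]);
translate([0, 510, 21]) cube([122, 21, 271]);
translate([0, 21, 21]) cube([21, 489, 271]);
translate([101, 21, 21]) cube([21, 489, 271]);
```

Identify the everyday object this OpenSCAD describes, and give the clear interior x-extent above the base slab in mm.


An open box. The internal width is 80 mm.

A 122×531 base slab with four walls standing on it — an open box. The base is 122 mm wide and the walls are 21 mm thick, so the internal width is 122 − 2 × 21 = 80 mm.


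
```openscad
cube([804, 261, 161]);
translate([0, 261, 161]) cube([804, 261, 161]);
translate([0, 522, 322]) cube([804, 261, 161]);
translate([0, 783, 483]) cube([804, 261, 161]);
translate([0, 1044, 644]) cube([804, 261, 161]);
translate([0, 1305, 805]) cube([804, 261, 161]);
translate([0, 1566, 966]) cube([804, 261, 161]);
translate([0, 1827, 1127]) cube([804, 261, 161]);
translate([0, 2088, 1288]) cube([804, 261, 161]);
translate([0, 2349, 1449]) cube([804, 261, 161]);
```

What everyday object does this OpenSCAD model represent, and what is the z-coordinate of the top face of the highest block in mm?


A staircase. The total rise is 1610 mm.

10 identical blocks, each offset up and back from the previous — a staircase. Each step is 161 mm tall and there are 10 of them, so the total rise is 10 × 161 = 1610 mm.


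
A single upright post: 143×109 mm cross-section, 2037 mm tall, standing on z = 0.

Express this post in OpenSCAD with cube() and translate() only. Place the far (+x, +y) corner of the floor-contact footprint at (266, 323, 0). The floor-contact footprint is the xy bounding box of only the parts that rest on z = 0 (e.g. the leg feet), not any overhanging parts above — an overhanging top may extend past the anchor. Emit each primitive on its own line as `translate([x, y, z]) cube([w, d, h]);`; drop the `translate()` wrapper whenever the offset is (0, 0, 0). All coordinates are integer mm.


translate([123, 214, 0]) cube([143, 109, 2037]);


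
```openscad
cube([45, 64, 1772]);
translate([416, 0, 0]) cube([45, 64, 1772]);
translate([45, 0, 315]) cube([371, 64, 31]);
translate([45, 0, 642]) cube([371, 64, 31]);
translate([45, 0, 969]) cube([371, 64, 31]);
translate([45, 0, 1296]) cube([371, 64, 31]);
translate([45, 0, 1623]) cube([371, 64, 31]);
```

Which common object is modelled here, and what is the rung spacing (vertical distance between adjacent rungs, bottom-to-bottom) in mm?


A ladder. The rung spacing is 327 mm.

Two tall 45×64 posts with 5 short bars between them — a ladder. Adjacent rungs sit at z = 315 and z = 642, so the spacing is 642 − 315 = 327 mm.


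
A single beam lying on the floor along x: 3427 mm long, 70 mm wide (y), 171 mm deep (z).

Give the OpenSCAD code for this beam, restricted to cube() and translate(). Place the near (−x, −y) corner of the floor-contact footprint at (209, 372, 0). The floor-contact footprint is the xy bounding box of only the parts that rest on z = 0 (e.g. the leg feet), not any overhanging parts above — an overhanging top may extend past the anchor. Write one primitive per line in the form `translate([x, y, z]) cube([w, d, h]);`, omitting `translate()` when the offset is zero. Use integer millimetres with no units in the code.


translate([209, 372, 0]) cube([3427, 70, 171]);


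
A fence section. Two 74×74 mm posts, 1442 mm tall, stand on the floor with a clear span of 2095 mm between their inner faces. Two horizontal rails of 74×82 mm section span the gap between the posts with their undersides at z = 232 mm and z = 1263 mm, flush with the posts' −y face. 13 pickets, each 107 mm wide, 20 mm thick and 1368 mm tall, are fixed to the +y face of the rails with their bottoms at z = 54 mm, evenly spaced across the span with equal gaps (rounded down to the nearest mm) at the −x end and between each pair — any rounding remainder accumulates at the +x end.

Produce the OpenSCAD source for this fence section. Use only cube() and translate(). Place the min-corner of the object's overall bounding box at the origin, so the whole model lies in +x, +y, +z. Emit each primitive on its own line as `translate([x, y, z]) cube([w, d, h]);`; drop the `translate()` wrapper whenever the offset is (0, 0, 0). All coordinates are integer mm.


cube([74, 74, 1442]);
translate([2169, 0, 0]) cube([74, 74, 1442]);
translate([74, 0, 232]) cube([2095, 74, 82]);
translate([74, 0, 1263]) cube([2095, 74, 82]);
translate([124, 74, 54]) cube([107, 20, 1368]);
translate([281, 74, 54]) cube([107, 20, 1368]);
translate([438, 74, 54]) cube([107, 20, 1368]);
translate([595, 74, 54]) cube([107, 20, 1368]);
translate([752, 74, 54]) cube([107, 20, 1368]);
translate([909, 74, 54]) cube([107, 20, 1368]);
translate([1066, 74, 54]) cube([107, 20, 1368]);
translate([1223, 74, 54]) cube([107, 20, 1368]);
translate([1380, 74, 54]) cube([107, 20, 1368]);
translate([1537, 74, 54]) cube([107, 20, 1368]);
translate([1694, 74, 54]) cube([107, 20, 1368]);
translate([1851, 74, 54]) cube([107, 20, 1368]);
translate([2008, 74, 54]) cube([107, 20, 1368]);


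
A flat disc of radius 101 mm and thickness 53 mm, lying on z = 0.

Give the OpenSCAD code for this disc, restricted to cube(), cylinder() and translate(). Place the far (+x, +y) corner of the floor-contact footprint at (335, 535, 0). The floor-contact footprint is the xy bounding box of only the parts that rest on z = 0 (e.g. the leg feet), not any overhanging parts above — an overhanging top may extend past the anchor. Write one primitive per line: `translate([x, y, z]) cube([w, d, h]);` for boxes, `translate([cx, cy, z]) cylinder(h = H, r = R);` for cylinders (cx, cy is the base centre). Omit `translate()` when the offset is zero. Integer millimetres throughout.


translate([234, 434, 0]) cylinder(h = 53, r = 101);


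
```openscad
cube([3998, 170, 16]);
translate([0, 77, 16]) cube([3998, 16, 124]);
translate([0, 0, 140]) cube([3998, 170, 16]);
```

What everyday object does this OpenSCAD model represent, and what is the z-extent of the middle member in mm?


An I-beam. The web height is 124 mm.

Two wide flanges with a thin centred web — an I-beam. Overall 156 mm minus two 16 mm flanges gives a web of 156 − 2·16 = 124 mm.


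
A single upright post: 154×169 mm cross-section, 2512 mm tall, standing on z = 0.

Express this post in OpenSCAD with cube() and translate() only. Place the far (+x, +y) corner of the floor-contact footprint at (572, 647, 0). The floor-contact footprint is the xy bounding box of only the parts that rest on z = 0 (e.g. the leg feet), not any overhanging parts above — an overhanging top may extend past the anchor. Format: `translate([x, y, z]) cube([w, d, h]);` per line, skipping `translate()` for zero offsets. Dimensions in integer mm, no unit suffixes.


translate([418, 478, 0]) cube([154, 169, 2512]);


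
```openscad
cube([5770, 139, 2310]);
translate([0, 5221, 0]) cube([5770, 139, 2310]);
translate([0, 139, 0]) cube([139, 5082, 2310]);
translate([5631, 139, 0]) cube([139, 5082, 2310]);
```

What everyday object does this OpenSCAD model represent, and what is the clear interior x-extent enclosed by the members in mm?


A house (or room) frame. The interior width is 5492 mm.

Four 2310 mm walls enclosing a rectangle with no floor or roof — a room or house frame. Outside width is 5770 mm and wall thickness is 139 mm, so the interior width is 5770 − 2 × 139 = 5492 mm.


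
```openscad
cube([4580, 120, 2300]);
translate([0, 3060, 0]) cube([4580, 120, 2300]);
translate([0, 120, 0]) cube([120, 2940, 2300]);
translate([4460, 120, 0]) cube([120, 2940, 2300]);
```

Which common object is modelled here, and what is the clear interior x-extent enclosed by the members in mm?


A house (or room) frame. The interior width is 4340 mm.

Four 2300 mm walls enclosing a rectangle with no floor or roof — a room or house frame. Outside width is 4580 mm and wall thickness is 120 mm, so the interior width is 4580 − 2 × 120 = 4340 mm.


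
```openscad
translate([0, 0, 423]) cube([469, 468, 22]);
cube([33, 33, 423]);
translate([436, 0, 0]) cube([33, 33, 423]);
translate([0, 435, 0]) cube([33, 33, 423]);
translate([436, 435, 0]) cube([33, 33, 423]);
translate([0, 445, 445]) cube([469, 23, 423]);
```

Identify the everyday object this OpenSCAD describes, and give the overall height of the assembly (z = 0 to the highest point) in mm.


A chair. The overall height is 868 mm.

A slab on four corner posts with a tall panel at the back — a chair. The seat slab sits at z = 423 with thickness 22, and the 423 mm backrest starts at the seat top, so the overall height is 423 + 22 + 423 = 868 mm.


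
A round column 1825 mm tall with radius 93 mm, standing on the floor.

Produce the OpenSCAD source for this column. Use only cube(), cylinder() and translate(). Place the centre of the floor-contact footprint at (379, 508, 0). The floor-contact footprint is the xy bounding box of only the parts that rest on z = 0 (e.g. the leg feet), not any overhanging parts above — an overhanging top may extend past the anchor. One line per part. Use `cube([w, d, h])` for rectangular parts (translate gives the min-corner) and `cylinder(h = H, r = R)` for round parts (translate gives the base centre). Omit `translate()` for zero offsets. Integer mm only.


translate([379, 508, 0]) cylinder(h = 1825, r = 93);


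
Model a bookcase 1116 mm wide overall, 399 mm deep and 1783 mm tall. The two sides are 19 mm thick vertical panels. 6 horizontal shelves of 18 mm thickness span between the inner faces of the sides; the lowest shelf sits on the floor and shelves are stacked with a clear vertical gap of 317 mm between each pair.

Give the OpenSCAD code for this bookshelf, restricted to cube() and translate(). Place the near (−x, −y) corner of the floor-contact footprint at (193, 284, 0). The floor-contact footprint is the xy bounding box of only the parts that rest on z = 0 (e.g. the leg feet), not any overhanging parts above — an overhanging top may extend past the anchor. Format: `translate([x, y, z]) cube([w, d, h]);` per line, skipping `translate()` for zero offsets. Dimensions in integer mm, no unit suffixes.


translate([193, 284, 0]) cube([19, 399, 1783]);
translate([1290, 284, 0]) cube([19, 399, 1783]);
translate([212, 284, 0]) cube([1078, 399, 18]);
translate([212, 284, 335]) cube([1078, 399, 18]);
translate([212, 284, 670]) cube([1078, 399, 18]);
translate([212, 284, 1005]) cube([1078, 399, 18]);
translate([212, 284, 1340]) cube([1078, 399, 18]);
translate([212, 284, 1675]) cube([1078, 399, 18]);


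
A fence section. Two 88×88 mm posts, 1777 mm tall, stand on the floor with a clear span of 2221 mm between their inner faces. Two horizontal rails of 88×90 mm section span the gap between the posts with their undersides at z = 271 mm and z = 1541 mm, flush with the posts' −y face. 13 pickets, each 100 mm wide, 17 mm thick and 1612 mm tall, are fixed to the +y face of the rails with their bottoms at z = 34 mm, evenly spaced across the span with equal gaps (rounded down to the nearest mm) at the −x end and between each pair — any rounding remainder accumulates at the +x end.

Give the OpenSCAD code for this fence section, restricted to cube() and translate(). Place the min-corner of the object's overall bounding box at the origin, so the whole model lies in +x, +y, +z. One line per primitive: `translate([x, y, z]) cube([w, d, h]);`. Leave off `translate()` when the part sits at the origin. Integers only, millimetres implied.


cube([88, 88, 1777]);
translate([2309, 0, 0]) cube([88, 88, 1777]);
translate([88, 0, 271]) cube([2221, 88, 90]);
translate([88, 0, 1541]) cube([2221, 88, 90]);
translate([153, 88, 34]) cube([100, 17, 1612]);
translate([318, 88, 34]) cube([100, 17, 1612]);
translate([483, 88, 34]) cube([100, 17, 1612]);
translate([648, 88, 34]) cube([100, 17, 1612]);
translate([813, 88, 34]) cube([100, 17, 1612]);
translate([978, 88, 34]) cube([100, 17, 1612]);
translate([1143, 88, 34]) cube([100, 17, 1612]);
translate([1308, 88, 34]) cube([100, 17, 1612]);
translate([1473, 88, 34]) cube([100, 17, 1612]);
translate([1638, 88, 34]) cube([100, 17, 1612]);
translate([1803, 88, 34]) cube([100, 17, 1612]);
translate([1968, 88, 34]) cube([100, 17, 1612]);
translate([2133, 88, 34]) cube([100, 17, 1612]);


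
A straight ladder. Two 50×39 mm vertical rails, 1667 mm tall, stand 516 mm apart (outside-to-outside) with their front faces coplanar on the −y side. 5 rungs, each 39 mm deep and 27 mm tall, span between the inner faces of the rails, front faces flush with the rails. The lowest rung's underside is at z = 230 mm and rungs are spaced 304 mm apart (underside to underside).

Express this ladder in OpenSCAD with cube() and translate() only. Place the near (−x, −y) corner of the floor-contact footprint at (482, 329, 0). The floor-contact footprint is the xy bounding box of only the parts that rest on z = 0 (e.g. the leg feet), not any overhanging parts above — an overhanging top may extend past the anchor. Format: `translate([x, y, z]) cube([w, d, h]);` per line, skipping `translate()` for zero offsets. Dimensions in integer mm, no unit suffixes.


translate([482, 329, 0]) cube([50, 39, 1667]);
translate([948, 329, 0]) cube([50, 39, 1667]);
translate([532, 329, 230]) cube([416, 39, 27]);
translate([532, 329, 534]) cube([416, 39, 27]);
translate([532, 329, 838]) cube([416, 39, 27]);
translate([532, 329, 1142]) cube([416, 39, 27]);
translate([532, 329, 1446]) cube([416, 39, 27]);


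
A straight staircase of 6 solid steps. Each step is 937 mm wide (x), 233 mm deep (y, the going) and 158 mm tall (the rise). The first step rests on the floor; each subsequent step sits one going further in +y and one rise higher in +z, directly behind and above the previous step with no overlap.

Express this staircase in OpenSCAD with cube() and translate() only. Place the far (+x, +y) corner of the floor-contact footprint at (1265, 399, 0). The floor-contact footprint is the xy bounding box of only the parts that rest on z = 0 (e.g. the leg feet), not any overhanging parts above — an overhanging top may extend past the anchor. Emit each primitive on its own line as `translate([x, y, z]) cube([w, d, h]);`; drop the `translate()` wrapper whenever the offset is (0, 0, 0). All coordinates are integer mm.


translate([328, 166, 0]) cube([937, 233, 158]);
translate([328, 399, 158]) cube([937, 233, 158]);
translate([328, 632, 316]) cube([937, 233, 158]);
translate([328, 865, 474]) cube([937, 233, 158]);
translate([328, 1098, 632]) cube([937, 233, 158]);
translate([328, 1331, 790]) cube([937, 233, 158]);


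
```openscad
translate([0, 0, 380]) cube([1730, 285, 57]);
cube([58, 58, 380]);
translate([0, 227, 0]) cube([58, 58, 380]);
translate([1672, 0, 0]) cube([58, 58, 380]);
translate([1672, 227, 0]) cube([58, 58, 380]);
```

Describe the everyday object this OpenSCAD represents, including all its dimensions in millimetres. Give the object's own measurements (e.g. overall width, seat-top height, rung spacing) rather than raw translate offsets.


A long wooden bench with a 1730 mm (x) × 285 mm (y) seat, 57 mm thick, its top surface 437 mm above the floor. Four 58 mm square legs at the seat corners, flush with the edges, run from z = 0 to the seat underside.


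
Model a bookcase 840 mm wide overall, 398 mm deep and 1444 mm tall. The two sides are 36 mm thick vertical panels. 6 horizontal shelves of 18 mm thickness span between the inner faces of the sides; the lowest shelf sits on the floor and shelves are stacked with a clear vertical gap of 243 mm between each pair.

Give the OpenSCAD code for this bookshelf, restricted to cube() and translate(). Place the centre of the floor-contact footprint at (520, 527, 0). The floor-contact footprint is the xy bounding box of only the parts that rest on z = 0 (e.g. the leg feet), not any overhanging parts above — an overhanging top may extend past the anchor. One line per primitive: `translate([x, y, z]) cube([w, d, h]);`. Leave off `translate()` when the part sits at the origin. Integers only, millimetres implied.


translate([100, 328, 0]) cube([36, 398, 1444]);
translate([904, 328, 0]) cube([36, 398, 1444]);
translate([136, 328, 0]) cube([768, 398, 18]);
translate([136, 328, 261]) cube([768, 398, 18]);
translate([136, 328, 522]) cube([768, 398, 18]);
translate([136, 328, 783]) cube([768, 398, 18]);
translate([136, 328, 1044]) cube([768, 398, 18]);
translate([136, 328, 1305]) cube([768, 398, 18]);


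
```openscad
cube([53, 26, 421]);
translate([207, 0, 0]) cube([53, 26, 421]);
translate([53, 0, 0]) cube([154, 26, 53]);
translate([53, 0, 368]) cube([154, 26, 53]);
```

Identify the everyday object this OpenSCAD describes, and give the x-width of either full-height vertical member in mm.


A picture frame. The border width is 53 mm.

Four thin pieces enclosing a rectangular opening — a picture frame. The two full-height stiles are 421 mm tall; the top rail sits at z = 368 and is 53 mm tall, so the border above the opening is 421 − 368 = 53 mm, matching the stile x-width.


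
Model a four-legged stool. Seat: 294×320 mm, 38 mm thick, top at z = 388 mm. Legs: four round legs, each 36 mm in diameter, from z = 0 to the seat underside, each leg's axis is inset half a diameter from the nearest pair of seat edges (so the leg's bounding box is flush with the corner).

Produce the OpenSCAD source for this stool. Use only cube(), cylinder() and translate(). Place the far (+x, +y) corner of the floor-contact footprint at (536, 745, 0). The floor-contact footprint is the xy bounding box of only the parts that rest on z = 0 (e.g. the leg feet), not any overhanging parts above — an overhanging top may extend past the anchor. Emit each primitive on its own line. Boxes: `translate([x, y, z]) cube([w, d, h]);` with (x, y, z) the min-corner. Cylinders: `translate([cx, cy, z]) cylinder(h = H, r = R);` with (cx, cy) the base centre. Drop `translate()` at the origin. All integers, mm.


translate([242, 425, 350]) cube([294, 320, 38]);
translate([260, 443, 0]) cylinder(h = 350, r = 18);
translate([518, 443, 0]) cylinder(h = 350, r = 18);
translate([260, 727, 0]) cylinder(h = 350, r = 18);
translate([518, 727, 0]) cylinder(h = 350, r = 18);


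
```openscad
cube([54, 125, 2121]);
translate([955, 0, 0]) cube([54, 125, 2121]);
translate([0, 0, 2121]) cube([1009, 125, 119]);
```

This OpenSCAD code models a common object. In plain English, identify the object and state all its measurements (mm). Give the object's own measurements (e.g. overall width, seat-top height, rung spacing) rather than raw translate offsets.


A door frame. The clear opening is 901 mm wide and 2121 mm high. Two 54 mm wide jambs, 125 mm deep, stand either side of the opening from the floor to the top of the opening. A 119 mm thick head sits across the top of both jambs, spanning the full outside width of the frame.


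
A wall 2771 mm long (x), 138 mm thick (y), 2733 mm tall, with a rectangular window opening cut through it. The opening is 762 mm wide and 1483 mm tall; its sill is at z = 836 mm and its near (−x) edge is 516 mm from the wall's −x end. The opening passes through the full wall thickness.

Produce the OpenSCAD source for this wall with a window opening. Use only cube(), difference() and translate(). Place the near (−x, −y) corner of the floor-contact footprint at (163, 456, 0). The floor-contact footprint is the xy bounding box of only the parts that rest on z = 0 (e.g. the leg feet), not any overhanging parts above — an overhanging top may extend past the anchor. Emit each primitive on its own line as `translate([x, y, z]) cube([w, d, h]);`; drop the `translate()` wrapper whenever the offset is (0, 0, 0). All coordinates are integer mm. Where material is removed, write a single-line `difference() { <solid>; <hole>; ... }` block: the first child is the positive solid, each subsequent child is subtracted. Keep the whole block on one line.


difference() { translate([163, 456, 0]) cube([2771, 138, 2733]); translate([679, 456, 836]) cube([762, 138, 1483]); }


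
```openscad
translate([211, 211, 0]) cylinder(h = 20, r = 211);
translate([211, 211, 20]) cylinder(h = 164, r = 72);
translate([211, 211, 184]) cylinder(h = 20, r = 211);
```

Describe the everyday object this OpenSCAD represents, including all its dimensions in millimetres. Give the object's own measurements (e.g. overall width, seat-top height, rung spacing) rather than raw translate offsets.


A spool: two coaxial disc flanges of radius 211 mm and thickness 20 mm, joined by a core cylinder of radius 72 mm and height 164 mm. The lower flange rests on z = 0 and the three cylinders share a vertical axis.


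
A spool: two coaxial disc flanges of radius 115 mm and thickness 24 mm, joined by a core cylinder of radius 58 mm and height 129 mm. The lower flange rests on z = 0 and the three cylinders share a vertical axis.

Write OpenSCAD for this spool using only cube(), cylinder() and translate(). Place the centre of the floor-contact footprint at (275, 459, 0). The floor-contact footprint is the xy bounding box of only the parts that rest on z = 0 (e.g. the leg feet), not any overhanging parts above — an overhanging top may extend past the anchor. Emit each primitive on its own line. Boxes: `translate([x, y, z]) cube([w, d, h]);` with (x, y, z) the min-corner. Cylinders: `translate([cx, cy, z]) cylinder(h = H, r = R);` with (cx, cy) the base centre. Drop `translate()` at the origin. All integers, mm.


translate([275, 459, 0]) cylinder(h = 24, r = 115);
translate([275, 459, 24]) cylinder(h = 129, r = 58);
translate([275, 459, 153]) cylinder(h = 24, r = 115);


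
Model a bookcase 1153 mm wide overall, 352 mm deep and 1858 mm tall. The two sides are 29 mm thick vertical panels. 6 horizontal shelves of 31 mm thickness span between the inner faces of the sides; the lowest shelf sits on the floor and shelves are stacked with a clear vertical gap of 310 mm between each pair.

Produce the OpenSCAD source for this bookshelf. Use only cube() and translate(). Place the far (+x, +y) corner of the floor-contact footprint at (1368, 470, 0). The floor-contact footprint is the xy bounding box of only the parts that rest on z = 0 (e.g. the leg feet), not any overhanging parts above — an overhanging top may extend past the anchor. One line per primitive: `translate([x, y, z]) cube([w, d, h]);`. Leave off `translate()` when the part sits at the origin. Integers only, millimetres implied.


translate([215, 118, 0]) cube([29, 352, 1858]);
translate([1339, 118, 0]) cube([29, 352, 1858]);
translate([244, 118, 0]) cube([1095, 352, 31]);
translate([244, 118, 341]) cube([1095, 352, 31]);
translate([244, 118, 682]) cube([1095, 352, 31]);
translate([244, 118, 1023]) cube([1095, 352, 31]);
translate([244, 118, 1364]) cube([1095, 352, 31]);
translate([244, 118, 1705]) cube([1095, 352, 31]);


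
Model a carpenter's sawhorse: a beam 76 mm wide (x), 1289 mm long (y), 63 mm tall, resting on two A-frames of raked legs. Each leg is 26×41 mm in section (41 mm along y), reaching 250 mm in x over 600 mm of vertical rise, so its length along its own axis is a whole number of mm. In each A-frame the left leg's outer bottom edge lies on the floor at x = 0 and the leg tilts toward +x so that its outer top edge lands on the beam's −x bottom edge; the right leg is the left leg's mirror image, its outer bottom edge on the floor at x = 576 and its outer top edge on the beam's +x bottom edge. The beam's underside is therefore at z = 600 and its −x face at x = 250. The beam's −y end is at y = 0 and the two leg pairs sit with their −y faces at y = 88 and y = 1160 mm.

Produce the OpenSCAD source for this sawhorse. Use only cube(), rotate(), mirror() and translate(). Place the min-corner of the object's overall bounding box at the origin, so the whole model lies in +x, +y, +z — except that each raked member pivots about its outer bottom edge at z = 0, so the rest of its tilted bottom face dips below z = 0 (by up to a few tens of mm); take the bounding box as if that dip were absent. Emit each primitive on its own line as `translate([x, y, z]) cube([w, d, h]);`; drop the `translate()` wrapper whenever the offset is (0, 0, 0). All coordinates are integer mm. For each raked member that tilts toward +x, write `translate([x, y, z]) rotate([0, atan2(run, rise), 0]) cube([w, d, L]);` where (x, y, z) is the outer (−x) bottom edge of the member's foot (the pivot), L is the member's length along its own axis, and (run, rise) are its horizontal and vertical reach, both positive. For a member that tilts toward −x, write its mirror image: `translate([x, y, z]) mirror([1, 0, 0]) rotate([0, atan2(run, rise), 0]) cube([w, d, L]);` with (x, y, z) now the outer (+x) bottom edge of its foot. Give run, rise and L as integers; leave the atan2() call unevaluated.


// leg length = √(250² + 600²) = 650
// right-leg outer foot x = 2·250 + 76 = 576
// beam min-corner = (250, 0, 600)
translate([250, 0, 600]) cube([76, 1289, 63]);
translate([0, 88, 0]) rotate([0, atan2(250, 600), 0]) cube([26, 41, 650]);
translate([576, 88, 0]) mirror([1, 0, 0]) rotate([0, atan2(250, 600), 0]) cube([26, 41, 650]);
translate([0, 1160, 0]) rotate([0, atan2(250, 600), 0]) cube([26, 41, 650]);
translate([576, 1160, 0]) mirror([1, 0, 0]) rotate([0, atan2(250, 600), 0]) cube([26, 41, 650]);


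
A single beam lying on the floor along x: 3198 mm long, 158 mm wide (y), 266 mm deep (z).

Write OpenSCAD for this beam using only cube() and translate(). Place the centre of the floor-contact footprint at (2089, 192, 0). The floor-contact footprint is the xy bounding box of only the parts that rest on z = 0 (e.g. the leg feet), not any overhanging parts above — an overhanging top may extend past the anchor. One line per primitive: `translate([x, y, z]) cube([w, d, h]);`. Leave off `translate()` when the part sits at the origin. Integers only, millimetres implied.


translate([490, 113, 0]) cube([3198, 158, 266]);


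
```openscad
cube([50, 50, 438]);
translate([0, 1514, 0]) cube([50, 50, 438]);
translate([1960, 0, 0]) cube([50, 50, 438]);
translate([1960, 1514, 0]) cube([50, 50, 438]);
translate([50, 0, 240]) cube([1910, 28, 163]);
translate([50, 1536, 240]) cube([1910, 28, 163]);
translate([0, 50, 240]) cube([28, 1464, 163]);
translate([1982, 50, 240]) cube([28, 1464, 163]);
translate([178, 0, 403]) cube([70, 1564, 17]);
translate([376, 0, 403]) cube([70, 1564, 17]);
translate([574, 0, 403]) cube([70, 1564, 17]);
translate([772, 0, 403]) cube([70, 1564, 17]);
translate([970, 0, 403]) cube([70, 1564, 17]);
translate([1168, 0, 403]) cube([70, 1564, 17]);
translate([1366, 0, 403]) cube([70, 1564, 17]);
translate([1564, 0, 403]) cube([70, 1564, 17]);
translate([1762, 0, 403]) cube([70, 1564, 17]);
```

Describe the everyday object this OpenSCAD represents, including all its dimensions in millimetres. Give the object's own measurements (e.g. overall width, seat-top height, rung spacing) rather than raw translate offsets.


A bed frame 2010 mm long (x) by 1564 mm wide (y). Four 50×50 mm corner posts, 438 mm tall, at the corners of the footprint. Four rails of 28 mm thickness and 163 mm height run between adjacent posts with their undersides at z = 240 mm, their outer faces flush with the outside of the frame (the two x-running rails run between the posts' inner faces; the two y-running rails run between the posts' inner faces). 9 slats, each 70 mm wide (x) and 17 mm thick, lie across the top of the two x-running rails, running the full 1564 mm width of the frame in y; along x they sit between the end posts with a 128 mm gap after the −x posts and between neighbouring slats and before the +x posts.


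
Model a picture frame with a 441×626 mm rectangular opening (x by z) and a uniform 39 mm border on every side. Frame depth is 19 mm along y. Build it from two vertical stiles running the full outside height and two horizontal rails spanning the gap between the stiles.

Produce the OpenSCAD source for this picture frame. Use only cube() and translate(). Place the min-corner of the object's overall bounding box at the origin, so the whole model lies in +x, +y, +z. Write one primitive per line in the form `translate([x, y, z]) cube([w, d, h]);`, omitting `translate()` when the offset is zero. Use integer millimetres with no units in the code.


cube([39, 19, 704]);
translate([480, 0, 0]) cube([39, 19, 704]);
translate([39, 0, 0]) cube([441, 19, 39]);
translate([39, 0, 665]) cube([441, 19, 39]);


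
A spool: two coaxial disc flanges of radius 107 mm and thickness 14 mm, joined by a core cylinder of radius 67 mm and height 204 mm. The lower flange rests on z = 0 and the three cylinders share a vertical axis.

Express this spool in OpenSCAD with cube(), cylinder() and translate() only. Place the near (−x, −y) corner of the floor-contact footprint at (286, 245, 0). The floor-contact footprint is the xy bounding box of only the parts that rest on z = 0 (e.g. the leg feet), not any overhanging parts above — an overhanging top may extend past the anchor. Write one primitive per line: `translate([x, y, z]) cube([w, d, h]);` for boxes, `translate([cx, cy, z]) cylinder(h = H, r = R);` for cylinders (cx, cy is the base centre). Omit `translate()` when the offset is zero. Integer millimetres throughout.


translate([393, 352, 0]) cylinder(h = 14, r = 107);
translate([393, 352, 14]) cylinder(h = 204, r = 67);
translate([393, 352, 218]) cylinder(h = 14, r = 107);


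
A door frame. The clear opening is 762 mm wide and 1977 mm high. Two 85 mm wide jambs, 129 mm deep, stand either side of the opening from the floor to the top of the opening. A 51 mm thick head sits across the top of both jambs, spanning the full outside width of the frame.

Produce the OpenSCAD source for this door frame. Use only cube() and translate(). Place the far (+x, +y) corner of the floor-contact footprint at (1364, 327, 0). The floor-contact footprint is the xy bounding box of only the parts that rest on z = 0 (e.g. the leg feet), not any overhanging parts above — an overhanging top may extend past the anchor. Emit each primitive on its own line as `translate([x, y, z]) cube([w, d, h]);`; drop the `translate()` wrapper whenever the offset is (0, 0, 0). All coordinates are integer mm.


translate([432, 198, 0]) cube([85, 129, 1977]);
translate([1279, 198, 0]) cube([85, 129, 1977]);
translate([432, 198, 1977]) cube([932, 129, 51]);


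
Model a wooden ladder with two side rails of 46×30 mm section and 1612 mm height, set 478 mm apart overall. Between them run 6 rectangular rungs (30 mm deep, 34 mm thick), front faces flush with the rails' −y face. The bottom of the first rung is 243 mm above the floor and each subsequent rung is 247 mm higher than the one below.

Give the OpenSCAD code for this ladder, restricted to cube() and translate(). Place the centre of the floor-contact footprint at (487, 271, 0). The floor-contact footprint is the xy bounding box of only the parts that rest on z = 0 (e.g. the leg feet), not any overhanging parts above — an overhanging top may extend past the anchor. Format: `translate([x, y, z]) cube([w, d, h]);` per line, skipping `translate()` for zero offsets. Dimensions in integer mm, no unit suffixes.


// rung span = 478 - 2*46 = 386
// rung[k] z = 243 + k*247
translate([248, 256, 0]) cube([46, 30, 1612]);
translate([680, 256, 0]) cube([46, 30, 1612]);
translate([294, 256, 243]) cube([386, 30, 34]);
translate([294, 256, 490]) cube([386, 30, 34]);
translate([294, 256, 737]) cube([386, 30, 34]);
translate([294, 256, 984]) cube([386, 30, 34]);
translate([294, 256, 1231]) cube([386, 30, 34]);
translate([294, 256, 1478]) cube([386, 30, 34]);


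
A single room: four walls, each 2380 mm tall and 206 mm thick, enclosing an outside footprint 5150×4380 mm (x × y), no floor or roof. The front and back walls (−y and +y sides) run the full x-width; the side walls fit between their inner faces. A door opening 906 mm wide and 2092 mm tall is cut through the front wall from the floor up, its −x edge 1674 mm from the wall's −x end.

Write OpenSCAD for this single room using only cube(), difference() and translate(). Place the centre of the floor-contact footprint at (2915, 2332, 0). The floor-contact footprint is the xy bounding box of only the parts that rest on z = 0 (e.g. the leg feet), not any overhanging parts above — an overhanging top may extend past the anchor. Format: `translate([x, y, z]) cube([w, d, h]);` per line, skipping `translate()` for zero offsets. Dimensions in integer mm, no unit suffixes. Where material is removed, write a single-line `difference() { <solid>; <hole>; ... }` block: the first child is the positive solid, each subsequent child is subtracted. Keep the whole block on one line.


difference() { translate([340, 142, 0]) cube([5150, 206, 2380]); translate([2014, 142, 0]) cube([906, 206, 2092]); }
translate([340, 4316, 0]) cube([5150, 206, 2380]);
translate([340, 348, 0]) cube([206, 3968, 2380]);
translate([5284, 348, 0]) cube([206, 3968, 2380]);
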